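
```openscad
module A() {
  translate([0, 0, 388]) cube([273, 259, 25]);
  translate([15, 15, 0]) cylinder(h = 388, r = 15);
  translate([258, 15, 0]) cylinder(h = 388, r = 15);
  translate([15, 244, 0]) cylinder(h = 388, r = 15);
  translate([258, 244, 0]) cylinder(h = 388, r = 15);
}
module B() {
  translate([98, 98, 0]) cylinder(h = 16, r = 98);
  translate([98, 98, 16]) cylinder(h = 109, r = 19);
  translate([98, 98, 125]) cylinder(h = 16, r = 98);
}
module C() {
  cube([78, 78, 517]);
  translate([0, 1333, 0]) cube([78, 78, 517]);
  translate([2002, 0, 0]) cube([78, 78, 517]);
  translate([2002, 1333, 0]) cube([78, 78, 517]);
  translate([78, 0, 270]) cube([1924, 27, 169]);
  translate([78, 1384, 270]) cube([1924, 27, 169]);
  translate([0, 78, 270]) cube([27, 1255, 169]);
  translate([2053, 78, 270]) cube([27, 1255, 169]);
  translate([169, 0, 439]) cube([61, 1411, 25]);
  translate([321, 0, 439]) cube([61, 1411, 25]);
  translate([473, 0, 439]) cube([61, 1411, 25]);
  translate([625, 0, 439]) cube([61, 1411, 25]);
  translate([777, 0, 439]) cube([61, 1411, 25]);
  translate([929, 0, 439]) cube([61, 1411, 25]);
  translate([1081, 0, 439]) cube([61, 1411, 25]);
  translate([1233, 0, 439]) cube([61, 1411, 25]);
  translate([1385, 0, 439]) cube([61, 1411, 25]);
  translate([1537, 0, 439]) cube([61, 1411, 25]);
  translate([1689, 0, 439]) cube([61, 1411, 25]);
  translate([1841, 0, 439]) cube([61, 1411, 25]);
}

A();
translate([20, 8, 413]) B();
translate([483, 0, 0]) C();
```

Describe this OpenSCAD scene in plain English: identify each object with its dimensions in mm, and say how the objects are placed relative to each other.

A is a simple wooden stool: a rectangular seat 273 mm (x) by 259 mm (y), 25 mm thick, top face at z = 413 mm, on four round legs, each 30 mm in diameter. The legs rest on z = 0, each leg's axis is inset half a diameter from the nearest pair of seat edges (so the leg's bounding box is flush with the corner).

B is a spool: two coaxial disc flanges of radius 98 mm and thickness 16 mm, joined by a core cylinder of radius 19 mm and height 109 mm. The lower flange rests on z = 0 and the three cylinders share a vertical axis.

C is a bed frame 2080 mm long (x) by 1411 mm wide (y). Four 78×78 mm corner posts, 517 mm tall, at the corners of the footprint. Four rails of 27 mm thickness and 169 mm height run between adjacent posts with their undersides at z = 270 mm, their outer faces flush with the outside of the frame (the two x-running rails run between the posts' inner faces; the two y-running rails run between the posts' inner faces). 12 slats, each 61 mm wide (x) and 25 mm thick, lie across the top of the two x-running rails, running the full 1411 mm width of the frame in y; the slats are evenly spaced along x between the inner faces of the end posts with equal gaps (rounded down to the nearest mm) at the −x end and between each pair — any rounding remainder accumulates at the +x end.

The spool is on top of the stool. The bed frame is on the floor beside the stool on its +x side.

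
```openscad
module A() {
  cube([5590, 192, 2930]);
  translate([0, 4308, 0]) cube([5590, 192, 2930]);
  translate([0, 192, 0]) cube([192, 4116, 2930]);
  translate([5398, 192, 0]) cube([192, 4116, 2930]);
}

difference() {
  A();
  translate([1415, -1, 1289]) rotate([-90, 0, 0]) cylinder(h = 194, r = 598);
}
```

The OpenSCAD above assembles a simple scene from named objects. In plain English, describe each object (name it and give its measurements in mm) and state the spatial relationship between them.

A is the wall frame of a small rectangular building: four walls, each 2930 mm tall and 192 mm thick, enclosing a footprint 5590 mm (x) by 4500 mm (y) outside-to-outside, with no floor or roof. The front and back walls (the −y and +y sides) span the full width; the two side walls fit between them.

The house frame has a circular hole of radius 598 mm through its front wall, centred at (x = 1415, z = 1289).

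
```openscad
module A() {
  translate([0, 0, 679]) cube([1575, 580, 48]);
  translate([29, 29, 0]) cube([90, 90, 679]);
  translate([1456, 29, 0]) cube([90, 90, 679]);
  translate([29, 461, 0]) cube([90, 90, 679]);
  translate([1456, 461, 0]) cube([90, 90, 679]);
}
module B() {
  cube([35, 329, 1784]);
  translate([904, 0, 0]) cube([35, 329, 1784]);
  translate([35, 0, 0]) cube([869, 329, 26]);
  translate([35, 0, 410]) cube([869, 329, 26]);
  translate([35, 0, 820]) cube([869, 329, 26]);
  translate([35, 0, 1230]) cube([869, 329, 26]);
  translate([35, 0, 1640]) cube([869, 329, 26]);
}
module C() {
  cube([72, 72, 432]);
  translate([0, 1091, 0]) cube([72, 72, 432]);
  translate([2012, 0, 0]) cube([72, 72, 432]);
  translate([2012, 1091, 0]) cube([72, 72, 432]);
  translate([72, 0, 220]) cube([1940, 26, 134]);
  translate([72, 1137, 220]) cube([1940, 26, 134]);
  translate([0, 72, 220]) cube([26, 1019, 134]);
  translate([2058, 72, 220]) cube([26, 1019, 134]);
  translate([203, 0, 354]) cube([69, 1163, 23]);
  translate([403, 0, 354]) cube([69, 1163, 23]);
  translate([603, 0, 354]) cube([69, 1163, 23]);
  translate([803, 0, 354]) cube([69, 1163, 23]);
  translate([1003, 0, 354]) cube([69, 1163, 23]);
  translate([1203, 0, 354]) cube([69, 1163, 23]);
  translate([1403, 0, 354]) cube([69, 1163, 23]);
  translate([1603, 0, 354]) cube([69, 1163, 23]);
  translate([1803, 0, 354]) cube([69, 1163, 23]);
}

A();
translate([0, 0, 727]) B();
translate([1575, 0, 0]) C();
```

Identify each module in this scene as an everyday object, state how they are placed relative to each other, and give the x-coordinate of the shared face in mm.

The table's +x face and the bed frame's −x face are both at x = 1575 mm.

A is a table. B is a bookshelf. C is a bed frame. The bookshelf is on top of the table. The bed frame is against the table's +x side, with their −y faces flush. The x-coordinate of the shared face is 1575 mm.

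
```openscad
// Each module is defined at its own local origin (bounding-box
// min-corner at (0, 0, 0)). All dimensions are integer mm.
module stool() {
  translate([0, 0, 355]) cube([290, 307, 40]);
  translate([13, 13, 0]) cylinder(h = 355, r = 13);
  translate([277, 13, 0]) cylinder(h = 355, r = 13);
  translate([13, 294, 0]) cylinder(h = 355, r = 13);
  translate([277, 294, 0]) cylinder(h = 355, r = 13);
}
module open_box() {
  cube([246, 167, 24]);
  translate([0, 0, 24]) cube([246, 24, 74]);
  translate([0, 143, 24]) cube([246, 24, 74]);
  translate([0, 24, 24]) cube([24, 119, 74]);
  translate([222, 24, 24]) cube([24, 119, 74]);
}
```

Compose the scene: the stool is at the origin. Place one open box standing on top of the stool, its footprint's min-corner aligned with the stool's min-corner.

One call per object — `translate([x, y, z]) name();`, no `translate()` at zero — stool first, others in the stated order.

stool();
translate([0, 0, 395]) open_box();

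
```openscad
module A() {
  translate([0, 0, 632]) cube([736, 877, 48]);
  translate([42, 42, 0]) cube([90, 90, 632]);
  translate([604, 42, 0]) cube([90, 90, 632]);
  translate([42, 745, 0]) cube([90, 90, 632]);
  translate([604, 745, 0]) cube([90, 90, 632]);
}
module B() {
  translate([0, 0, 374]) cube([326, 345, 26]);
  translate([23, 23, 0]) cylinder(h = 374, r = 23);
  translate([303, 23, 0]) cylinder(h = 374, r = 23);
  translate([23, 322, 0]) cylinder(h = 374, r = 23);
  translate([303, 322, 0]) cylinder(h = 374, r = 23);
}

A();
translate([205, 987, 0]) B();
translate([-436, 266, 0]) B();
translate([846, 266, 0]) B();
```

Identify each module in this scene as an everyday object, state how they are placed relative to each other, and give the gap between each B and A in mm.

Each stool's nearest face is 110 mm from the table's bounding box.

A is a table. B is a stool. Three stools sit around the table at the +y, −x, +x sides. The gap between each stool and the table is 110 mm.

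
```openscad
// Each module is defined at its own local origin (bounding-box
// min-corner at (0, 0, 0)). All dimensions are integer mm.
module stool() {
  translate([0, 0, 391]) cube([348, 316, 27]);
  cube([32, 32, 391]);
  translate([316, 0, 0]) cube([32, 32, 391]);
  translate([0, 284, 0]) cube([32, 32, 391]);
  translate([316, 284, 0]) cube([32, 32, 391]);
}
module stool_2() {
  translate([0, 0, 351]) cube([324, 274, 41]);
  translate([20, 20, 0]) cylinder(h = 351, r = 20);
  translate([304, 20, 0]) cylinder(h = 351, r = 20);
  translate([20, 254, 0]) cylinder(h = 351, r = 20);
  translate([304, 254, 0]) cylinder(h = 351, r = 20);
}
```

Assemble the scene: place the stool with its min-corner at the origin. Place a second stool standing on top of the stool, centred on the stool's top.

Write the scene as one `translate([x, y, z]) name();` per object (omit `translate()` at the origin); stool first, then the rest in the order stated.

stool();
translate([12, 21, 418]) stool_2();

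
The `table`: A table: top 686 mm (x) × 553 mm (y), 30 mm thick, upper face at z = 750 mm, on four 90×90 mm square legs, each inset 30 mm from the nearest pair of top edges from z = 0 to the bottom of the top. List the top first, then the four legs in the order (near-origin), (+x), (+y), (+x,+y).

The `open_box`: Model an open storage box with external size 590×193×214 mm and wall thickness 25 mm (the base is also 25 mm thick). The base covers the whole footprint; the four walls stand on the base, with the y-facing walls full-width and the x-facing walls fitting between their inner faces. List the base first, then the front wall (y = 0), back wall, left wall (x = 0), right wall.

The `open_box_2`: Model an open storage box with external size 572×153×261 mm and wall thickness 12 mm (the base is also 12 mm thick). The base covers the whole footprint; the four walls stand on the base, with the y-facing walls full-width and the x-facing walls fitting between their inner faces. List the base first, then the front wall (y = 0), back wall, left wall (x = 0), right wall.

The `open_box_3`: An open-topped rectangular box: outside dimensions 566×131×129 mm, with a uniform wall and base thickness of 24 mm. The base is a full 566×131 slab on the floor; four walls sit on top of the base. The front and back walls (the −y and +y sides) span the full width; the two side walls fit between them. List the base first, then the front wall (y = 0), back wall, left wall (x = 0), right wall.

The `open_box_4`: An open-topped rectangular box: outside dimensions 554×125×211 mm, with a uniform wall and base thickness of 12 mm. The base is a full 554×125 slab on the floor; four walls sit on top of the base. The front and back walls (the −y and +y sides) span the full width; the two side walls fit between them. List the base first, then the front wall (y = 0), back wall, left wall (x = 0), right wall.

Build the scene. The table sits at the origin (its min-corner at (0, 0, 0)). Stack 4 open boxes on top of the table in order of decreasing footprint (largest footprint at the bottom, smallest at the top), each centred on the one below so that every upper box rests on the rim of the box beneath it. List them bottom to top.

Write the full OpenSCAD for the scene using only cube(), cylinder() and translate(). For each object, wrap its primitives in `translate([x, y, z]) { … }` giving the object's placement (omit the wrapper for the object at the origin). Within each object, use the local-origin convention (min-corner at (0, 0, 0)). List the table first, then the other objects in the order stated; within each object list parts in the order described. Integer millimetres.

translate([0, 0, 720]) cube([686, 553, 30]);
translate([30, 30, 0]) cube([90, 90, 720]);
translate([566, 30, 0]) cube([90, 90, 720]);
translate([30, 433, 0]) cube([90, 90, 720]);
translate([566, 433, 0]) cube([90, 90, 720]);
translate([48, 180, 750]) {
  cube([590, 193, 25]);
  translate([0, 0, 25]) cube([590, 25, 189]);
  translate([0, 168, 25]) cube([590, 25, 189]);
  translate([0, 25, 25]) cube([25, 143, 189]);
  translate([565, 25, 25]) cube([25, 143, 189]);
}
translate([57, 200, 964]) {
  cube([572, 153, 12]);
  translate([0, 0, 12]) cube([572, 12, 249]);
  translate([0, 141, 12]) cube([572, 12, 249]);
  translate([0, 12, 12]) cube([12, 129, 249]);
  translate([560, 12, 12]) cube([12, 129, 249]);
}
translate([60, 211, 1225]) {
  cube([566, 131, 24]);
  translate([0, 0, 24]) cube([566, 24, 105]);
  translate([0, 107, 24]) cube([566, 24, 105]);
  translate([0, 24, 24]) cube([24, 83, 105]);
  translate([542, 24, 24]) cube([24, 83, 105]);
}
translate([66, 214, 1354]) {
  cube([554, 125, 12]);
  translate([0, 0, 12]) cube([554, 12, 199]);
  translate([0, 113, 12]) cube([554, 12, 199]);
  translate([0, 12, 12]) cube([12, 101, 199]);
  translate([542, 12, 12]) cube([12, 101, 199]);
}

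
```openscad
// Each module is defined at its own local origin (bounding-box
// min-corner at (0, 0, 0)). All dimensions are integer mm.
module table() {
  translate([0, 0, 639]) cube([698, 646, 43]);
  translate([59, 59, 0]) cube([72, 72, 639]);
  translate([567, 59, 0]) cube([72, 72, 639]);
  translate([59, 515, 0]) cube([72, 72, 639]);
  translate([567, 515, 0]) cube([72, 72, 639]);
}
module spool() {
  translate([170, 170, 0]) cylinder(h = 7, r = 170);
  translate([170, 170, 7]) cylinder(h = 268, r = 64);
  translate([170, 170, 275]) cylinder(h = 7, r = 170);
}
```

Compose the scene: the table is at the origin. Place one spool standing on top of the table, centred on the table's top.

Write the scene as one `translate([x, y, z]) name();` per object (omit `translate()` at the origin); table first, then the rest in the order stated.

table();
translate([179, 153, 682]) spool();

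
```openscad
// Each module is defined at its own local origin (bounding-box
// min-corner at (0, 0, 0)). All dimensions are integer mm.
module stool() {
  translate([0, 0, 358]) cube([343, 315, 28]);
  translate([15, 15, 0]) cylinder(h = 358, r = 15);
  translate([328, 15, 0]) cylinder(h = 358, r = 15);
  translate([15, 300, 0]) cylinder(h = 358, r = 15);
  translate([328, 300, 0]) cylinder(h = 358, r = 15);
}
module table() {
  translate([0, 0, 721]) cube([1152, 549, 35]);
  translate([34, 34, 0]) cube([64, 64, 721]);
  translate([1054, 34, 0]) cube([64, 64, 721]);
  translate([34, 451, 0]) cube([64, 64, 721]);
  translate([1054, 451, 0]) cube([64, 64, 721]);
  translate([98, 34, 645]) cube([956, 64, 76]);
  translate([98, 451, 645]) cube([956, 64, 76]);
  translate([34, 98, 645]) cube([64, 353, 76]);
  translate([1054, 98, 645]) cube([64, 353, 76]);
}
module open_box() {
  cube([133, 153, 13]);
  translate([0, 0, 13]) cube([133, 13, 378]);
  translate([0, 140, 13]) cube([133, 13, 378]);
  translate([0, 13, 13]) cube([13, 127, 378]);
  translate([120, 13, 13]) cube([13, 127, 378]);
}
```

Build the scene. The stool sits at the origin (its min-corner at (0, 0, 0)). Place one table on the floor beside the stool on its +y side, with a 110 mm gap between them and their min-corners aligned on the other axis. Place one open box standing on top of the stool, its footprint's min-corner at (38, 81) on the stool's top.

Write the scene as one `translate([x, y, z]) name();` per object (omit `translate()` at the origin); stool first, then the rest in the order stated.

stool();
translate([0, 425, 0]) table();
translate([38, 81, 386]) open_box();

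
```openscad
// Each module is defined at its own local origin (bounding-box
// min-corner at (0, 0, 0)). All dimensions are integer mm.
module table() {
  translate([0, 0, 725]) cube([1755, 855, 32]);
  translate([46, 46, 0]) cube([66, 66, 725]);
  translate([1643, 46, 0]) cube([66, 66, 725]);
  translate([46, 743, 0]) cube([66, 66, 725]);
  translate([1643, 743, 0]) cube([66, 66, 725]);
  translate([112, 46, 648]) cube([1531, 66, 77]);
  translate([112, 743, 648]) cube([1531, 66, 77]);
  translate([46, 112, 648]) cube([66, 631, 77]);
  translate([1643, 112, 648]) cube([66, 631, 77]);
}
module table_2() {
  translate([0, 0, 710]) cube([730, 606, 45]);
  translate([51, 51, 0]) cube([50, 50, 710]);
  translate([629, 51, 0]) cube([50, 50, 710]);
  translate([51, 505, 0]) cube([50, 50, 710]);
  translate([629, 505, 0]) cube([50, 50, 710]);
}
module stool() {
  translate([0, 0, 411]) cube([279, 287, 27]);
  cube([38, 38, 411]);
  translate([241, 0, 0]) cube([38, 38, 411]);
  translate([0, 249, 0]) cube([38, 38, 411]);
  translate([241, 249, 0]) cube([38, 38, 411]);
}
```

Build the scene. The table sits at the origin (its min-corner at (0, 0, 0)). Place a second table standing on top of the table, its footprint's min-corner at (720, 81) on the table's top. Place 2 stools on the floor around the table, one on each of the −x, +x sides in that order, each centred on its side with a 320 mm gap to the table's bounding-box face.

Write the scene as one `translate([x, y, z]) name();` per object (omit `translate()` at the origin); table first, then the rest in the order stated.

table();
translate([720, 81, 757]) table_2();
translate([-599, 284, 0]) stool();
translate([2075, 284, 0]) stool();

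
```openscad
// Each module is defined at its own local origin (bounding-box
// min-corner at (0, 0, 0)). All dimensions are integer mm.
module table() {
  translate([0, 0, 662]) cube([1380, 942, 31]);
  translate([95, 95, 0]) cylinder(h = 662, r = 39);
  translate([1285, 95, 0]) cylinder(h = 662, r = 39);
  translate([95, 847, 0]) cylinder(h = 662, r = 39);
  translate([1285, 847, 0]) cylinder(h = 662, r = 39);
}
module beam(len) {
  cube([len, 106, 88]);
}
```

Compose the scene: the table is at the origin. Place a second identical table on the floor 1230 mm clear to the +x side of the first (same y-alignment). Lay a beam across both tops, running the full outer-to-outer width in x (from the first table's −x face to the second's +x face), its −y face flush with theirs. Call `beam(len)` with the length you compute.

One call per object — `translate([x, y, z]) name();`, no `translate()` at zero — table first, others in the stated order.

table();
translate([2610, 0, 0]) table();
translate([0, 0, 693]) beam(3990);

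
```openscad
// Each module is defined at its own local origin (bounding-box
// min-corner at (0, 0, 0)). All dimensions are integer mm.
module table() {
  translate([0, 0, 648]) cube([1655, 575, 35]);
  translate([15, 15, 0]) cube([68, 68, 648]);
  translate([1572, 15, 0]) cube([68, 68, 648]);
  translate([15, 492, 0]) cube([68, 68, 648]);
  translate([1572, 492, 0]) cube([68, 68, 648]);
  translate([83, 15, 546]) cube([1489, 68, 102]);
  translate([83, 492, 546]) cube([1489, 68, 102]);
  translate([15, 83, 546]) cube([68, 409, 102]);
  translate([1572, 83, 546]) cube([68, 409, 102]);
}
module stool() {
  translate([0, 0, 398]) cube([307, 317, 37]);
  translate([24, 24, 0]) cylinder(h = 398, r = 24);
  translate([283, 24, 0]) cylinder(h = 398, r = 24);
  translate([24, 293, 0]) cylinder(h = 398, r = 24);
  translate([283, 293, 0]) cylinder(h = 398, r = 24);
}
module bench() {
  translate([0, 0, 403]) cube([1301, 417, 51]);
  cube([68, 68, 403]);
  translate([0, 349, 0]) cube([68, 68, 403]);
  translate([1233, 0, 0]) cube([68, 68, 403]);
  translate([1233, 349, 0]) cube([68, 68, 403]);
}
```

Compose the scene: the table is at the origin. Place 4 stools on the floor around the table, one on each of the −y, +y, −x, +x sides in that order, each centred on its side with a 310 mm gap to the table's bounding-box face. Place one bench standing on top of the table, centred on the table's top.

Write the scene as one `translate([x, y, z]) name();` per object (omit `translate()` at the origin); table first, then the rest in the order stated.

table();
translate([674, -627, 0]) stool();
translate([674, 885, 0]) stool();
translate([-617, 129, 0]) stool();
translate([1965, 129, 0]) stool();
translate([177, 79, 683]) bench();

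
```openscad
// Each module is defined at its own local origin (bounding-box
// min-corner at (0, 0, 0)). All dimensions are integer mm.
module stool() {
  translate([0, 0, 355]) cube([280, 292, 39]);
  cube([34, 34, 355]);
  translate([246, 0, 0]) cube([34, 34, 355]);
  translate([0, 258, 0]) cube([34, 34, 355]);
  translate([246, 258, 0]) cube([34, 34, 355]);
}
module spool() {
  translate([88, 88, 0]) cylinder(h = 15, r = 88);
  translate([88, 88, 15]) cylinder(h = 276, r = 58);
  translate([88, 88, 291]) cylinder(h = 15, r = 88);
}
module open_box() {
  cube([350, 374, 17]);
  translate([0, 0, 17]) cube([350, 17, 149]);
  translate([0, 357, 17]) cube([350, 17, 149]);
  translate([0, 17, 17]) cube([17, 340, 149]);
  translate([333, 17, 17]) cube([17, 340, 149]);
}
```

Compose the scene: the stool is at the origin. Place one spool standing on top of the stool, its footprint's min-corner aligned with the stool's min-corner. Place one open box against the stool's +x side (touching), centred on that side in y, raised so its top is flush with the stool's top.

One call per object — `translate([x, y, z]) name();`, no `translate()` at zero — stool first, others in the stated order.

stool();
translate([0, 0, 394]) spool();
translate([280, -41, 228]) open_box();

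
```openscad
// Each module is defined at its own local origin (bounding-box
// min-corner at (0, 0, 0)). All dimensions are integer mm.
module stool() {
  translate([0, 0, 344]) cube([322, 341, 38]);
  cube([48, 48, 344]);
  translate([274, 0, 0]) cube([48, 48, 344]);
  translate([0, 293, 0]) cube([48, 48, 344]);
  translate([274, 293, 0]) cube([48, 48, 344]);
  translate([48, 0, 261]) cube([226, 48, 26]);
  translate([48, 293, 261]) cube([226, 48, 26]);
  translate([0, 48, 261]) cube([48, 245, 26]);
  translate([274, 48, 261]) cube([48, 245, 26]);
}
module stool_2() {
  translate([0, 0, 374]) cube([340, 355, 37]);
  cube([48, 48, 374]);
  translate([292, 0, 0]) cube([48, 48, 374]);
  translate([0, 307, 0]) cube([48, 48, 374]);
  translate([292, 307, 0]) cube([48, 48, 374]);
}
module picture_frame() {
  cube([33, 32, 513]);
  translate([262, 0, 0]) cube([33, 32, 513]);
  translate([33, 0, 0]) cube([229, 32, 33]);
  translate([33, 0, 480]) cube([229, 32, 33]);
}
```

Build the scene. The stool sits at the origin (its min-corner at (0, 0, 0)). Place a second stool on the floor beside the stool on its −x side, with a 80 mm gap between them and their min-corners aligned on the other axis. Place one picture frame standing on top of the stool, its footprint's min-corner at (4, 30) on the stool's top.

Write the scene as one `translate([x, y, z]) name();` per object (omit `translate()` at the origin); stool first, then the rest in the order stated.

stool();
translate([-420, 0, 0]) stool_2();
translate([4, 30, 382]) picture_frame();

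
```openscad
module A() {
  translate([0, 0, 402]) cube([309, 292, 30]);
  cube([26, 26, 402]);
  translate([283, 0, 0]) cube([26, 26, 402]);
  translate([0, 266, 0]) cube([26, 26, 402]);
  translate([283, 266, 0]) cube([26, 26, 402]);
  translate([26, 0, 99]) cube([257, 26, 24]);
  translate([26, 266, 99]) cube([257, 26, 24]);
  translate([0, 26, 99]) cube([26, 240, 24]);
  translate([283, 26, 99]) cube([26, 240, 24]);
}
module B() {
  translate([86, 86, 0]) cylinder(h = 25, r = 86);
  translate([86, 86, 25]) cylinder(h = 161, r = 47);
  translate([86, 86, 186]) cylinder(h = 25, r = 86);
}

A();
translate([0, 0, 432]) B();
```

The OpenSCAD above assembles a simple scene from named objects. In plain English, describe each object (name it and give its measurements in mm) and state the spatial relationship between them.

A is a simple wooden stool: a rectangular seat 309 mm (x) by 292 mm (y), 30 mm thick, top face at z = 432 mm, on four square legs, each 26×26 mm in cross-section. The legs rest on z = 0, each flush with a corner of the seat. Four stretchers, 26 mm wide and 24 mm tall, connect adjacent legs with their undersides at z = 99 mm, each running between the inner faces of the legs it joins and aligned with the legs' outer faces on the other axis.

B is a spool: two coaxial disc flanges of radius 86 mm and thickness 25 mm, joined by a core cylinder of radius 47 mm and height 161 mm. The lower flange rests on z = 0 and the three cylinders share a vertical axis.

The spool is on top of the stool.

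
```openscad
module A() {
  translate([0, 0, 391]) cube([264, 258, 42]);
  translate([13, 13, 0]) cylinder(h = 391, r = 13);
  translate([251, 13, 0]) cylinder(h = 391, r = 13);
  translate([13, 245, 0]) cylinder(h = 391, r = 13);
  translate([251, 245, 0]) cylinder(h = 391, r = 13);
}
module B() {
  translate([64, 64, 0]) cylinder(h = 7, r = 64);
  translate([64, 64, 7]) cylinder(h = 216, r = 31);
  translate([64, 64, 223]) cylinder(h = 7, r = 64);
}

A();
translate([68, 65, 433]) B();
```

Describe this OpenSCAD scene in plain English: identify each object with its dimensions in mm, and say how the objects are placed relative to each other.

A is a four-legged stool. The seat is a 264×258×42 mm slab whose top surface is at z = 433 mm; four round legs, each 26 mm in diameter, run from the floor (z = 0) to the underside of the seat, each leg's axis is inset half a diameter from the nearest pair of seat edges (so the leg's bounding box is flush with the corner).

B is a spool: two coaxial disc flanges of radius 64 mm and thickness 7 mm, joined by a core cylinder of radius 31 mm and height 216 mm. The lower flange rests on z = 0 and the three cylinders share a vertical axis.

The spool is on top of the stool, centred.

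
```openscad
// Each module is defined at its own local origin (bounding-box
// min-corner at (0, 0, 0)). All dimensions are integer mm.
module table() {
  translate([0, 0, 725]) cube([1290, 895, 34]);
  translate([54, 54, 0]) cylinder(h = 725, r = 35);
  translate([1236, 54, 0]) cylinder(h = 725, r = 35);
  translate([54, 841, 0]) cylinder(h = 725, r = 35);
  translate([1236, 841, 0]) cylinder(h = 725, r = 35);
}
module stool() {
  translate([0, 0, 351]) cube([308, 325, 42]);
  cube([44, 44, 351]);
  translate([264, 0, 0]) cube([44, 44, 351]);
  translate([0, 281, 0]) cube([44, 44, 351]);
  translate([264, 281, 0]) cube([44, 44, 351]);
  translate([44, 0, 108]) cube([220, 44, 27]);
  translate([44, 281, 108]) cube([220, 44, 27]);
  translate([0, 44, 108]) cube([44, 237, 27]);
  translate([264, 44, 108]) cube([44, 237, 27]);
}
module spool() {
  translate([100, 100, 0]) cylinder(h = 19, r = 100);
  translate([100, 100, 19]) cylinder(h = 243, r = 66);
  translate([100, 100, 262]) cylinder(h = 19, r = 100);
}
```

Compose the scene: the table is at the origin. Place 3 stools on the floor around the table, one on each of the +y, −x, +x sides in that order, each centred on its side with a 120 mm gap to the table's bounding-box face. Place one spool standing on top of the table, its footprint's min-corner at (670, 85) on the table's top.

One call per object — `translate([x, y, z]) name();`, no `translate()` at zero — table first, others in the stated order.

table();
translate([491, 1015, 0]) stool();
translate([-428, 285, 0]) stool();
translate([1410, 285, 0]) stool();
translate([670, 85, 759]) spool();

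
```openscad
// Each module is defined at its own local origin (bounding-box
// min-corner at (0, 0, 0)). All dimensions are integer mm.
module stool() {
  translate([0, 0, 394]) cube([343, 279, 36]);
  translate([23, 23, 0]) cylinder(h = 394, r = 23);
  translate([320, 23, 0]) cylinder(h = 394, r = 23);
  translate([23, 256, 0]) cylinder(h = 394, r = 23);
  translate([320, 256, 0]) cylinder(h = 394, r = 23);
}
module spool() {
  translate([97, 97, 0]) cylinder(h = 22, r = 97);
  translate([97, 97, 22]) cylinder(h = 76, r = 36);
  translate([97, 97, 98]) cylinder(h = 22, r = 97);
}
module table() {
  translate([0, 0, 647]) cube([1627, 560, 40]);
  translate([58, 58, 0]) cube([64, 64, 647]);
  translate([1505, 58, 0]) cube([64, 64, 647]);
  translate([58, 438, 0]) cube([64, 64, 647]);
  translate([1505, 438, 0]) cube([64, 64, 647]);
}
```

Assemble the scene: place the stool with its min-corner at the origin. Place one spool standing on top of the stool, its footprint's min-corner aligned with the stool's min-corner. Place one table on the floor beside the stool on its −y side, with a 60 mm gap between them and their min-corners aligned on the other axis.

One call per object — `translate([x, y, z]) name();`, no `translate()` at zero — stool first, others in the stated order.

stool();
translate([0, 0, 430]) spool();
translate([0, -620, 0]) table();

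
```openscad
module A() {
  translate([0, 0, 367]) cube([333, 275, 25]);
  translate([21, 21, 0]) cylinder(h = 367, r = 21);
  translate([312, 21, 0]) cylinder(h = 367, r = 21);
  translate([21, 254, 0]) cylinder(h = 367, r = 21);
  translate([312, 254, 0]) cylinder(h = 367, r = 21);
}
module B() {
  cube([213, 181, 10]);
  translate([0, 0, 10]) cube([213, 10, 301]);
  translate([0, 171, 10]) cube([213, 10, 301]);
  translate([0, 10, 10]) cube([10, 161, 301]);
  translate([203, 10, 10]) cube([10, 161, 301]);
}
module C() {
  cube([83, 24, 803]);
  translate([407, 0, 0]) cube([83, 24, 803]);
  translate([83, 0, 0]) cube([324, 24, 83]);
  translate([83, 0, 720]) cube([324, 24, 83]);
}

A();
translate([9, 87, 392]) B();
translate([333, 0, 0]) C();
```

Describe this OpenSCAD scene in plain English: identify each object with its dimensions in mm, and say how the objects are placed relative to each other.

A is a four-legged stool. The seat is a 333×275×25 mm slab whose top surface is at z = 392 mm; four round legs, each 42 mm in diameter, run from the floor (z = 0) to the underside of the seat, each leg's axis is inset half a diameter from the nearest pair of seat edges (so the leg's bounding box is flush with the corner).

B is an open-topped rectangular box: outside dimensions 213×181×311 mm, with a uniform wall and base thickness of 10 mm. The base is a full 213×181 slab on the floor; four walls sit on top of the base. The front and back walls (the −y and +y sides) span the full width; the two side walls fit between them.

C is a rectangular picture frame lying in the x–z plane (depth along y). The opening is 324 mm wide (x) by 637 mm tall (z), surrounded by a border 83 mm wide on all four sides. The frame is 24 mm deep and is made of two full-height vertical stiles with two horizontal rails fitted between them.

The open box is on top of the stool. The picture frame is against the stool's +x side, with their −y faces flush.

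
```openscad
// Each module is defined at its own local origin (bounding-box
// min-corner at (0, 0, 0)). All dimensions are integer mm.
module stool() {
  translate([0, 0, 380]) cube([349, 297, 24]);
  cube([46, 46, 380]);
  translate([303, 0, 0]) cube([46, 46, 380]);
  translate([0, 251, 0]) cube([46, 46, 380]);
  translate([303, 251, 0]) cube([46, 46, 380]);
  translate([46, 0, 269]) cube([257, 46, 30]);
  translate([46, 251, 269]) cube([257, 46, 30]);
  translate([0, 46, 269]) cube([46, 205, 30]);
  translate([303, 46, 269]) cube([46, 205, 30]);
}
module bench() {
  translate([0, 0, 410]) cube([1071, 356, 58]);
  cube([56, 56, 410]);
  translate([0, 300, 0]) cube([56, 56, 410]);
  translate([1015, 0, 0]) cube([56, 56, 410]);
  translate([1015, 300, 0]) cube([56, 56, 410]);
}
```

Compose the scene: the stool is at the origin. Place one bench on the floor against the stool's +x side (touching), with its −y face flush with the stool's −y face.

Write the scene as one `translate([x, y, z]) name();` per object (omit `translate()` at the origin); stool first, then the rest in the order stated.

stool();
translate([349, 0, 0]) bench();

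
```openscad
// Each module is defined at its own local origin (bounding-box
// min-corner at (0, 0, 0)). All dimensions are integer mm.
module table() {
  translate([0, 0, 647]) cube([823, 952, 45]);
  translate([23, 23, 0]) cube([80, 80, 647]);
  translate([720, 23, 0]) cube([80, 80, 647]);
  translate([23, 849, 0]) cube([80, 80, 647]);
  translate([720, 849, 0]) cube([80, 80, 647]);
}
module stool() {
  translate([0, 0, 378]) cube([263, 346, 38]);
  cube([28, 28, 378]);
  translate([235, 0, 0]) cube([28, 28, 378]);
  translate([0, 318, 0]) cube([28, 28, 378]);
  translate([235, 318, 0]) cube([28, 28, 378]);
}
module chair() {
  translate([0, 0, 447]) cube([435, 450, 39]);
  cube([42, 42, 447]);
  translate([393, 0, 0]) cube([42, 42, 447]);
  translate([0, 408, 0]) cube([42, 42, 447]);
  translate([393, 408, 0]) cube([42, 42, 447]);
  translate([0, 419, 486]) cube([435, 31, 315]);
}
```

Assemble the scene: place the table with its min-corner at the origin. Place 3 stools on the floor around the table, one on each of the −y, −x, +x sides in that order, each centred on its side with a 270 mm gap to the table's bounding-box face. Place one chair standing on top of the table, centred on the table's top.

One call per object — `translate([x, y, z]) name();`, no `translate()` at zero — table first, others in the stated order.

table();
translate([280, -616, 0]) stool();
translate([-533, 303, 0]) stool();
translate([1093, 303, 0]) stool();
translate([194, 251, 692]) chair();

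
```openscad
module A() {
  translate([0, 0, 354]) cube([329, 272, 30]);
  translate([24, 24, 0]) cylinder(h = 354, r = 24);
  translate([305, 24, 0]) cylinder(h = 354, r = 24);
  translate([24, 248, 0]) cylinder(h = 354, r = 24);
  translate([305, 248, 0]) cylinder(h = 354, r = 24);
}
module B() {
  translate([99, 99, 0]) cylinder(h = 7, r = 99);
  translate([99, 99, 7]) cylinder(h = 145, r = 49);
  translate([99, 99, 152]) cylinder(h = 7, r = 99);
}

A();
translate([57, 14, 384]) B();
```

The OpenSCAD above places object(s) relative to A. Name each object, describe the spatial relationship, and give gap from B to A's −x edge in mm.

A is a stool. B is a spool. The spool is on top of the stool. The gap from the spool to the stool's −x edge is 57 mm.

The spool's min-x is at 57; the stool's min-x is 0; gap = 57 mm.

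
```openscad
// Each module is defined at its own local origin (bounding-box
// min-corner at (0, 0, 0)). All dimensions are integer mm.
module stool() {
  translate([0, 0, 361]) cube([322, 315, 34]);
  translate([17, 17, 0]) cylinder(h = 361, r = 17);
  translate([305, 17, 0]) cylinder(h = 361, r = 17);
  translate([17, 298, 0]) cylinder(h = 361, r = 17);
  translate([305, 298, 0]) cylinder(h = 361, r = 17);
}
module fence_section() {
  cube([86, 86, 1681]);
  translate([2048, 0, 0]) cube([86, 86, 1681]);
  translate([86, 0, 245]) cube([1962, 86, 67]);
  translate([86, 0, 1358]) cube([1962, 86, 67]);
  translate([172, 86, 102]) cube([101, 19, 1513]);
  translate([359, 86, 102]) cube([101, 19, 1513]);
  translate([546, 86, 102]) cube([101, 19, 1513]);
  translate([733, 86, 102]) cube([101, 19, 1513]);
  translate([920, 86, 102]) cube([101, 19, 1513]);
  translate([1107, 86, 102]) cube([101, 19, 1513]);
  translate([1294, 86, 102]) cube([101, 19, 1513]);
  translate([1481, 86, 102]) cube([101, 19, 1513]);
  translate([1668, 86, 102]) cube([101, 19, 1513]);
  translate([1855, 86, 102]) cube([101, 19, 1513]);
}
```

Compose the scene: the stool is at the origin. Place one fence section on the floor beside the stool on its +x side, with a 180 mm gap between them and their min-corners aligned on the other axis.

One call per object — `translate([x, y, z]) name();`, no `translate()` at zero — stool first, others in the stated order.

stool();
translate([502, 0, 0]) fence_section();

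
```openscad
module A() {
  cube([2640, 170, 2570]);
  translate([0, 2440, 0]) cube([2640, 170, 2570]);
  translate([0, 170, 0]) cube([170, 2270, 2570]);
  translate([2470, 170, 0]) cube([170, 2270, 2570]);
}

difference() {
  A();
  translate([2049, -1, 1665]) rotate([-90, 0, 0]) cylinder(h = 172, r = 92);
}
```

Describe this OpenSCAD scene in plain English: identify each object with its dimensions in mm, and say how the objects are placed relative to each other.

A is a box-shaped house frame (walls only): outside footprint 2640×2610 mm, wall height 2570 mm, wall thickness 170 mm. The two y-facing walls run the full x-width; the two x-facing walls fit between the inner faces of the y-facing walls.

The house frame has a circular hole of radius 92 mm through its front wall, centred at (x = 2049, z = 1665).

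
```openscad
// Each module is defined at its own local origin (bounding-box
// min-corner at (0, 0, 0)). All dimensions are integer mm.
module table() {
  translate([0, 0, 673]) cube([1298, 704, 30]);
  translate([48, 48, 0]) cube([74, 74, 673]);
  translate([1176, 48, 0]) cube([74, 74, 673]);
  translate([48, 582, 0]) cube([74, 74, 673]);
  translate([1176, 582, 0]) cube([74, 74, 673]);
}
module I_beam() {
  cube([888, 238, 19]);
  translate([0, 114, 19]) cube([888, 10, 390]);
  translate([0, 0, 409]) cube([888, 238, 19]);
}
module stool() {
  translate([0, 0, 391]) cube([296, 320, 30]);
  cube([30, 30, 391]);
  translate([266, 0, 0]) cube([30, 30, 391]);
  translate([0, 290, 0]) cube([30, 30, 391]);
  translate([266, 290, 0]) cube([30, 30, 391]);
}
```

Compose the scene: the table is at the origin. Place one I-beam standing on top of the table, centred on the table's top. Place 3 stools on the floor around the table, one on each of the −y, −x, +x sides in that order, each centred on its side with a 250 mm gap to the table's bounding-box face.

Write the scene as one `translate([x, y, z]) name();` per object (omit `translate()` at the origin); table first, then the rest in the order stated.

table();
translate([205, 233, 703]) I_beam();
translate([501, -570, 0]) stool();
translate([-546, 192, 0]) stool();
translate([1548, 192, 0]) stool();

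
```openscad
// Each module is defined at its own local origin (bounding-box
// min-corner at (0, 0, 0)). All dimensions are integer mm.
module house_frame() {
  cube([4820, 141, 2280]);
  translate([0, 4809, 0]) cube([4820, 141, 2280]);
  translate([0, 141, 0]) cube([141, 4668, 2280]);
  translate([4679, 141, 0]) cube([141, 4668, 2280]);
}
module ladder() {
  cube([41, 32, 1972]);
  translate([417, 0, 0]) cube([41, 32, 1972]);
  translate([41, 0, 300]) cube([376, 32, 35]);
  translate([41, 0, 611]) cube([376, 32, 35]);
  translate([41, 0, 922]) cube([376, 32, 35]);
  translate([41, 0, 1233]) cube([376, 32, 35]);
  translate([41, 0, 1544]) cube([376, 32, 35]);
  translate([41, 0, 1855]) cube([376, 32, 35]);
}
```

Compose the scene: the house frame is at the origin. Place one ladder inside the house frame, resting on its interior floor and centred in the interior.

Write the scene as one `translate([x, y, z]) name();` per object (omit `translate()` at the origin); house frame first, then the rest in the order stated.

house_frame();
translate([2181, 2459, 0]) ladder();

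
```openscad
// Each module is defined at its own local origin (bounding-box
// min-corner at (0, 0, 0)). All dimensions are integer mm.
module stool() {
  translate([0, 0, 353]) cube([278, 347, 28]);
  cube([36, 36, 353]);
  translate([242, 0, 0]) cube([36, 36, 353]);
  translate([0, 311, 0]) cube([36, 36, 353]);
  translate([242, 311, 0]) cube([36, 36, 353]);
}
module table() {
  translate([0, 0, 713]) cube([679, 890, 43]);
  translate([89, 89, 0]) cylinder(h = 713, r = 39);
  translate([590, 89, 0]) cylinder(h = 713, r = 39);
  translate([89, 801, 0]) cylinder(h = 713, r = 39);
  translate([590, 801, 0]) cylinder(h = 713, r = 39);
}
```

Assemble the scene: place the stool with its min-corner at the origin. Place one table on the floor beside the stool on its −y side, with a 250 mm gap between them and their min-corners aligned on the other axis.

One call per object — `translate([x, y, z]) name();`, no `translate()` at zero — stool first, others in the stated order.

stool();
translate([0, -1140, 0]) table();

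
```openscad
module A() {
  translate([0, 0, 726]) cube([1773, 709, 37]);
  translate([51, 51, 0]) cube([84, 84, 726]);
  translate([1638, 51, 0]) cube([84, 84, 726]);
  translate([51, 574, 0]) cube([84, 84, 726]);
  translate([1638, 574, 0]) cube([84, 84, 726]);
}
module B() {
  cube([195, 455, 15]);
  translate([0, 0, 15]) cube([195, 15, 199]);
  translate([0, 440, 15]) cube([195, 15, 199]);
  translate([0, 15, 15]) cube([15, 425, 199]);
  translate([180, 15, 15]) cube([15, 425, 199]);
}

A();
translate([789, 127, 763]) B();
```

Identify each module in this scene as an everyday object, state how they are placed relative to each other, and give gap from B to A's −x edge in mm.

The open box's min-x is at 789; the table's min-x is 0; gap = 789 mm.

A is a table. B is an open box. The open box is on top of the table, centred. The gap from the open box to the table's −x edge is 789 mm.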